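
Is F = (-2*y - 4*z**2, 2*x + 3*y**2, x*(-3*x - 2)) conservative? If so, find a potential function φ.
No, ∇×F = (0, 6*x - 8*z + 2, 4) ≠ 0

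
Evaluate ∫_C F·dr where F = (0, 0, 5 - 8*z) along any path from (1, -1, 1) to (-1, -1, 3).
-22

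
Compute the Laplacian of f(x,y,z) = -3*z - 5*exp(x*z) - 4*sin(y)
-5*x**2*exp(x*z) - 5*z**2*exp(x*z) + 4*sin(y)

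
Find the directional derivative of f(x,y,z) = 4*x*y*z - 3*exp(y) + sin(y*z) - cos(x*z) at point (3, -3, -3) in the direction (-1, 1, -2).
sqrt(3)*sin(pi/4 + 9) - sqrt(6)*exp(-3)/2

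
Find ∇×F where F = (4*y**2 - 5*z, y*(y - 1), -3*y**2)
(-6*y, -5, -8*y)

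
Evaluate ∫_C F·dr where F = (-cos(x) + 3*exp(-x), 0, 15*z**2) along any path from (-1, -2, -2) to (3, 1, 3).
-sin(1) - 3*exp(-3) - sin(3) + 3*E + 175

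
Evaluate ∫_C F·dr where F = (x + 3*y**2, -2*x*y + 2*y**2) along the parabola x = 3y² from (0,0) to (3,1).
49/6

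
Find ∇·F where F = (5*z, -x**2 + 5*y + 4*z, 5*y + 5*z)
10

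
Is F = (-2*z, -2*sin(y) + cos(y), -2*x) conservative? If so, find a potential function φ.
Yes, F is conservative. φ = -2*x*z + sin(y) + 2*cos(y)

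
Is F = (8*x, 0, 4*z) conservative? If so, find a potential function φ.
Yes, F is conservative. φ = 4*x**2 + 2*z**2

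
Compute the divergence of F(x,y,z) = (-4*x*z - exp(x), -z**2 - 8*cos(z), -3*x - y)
-4*z - exp(x)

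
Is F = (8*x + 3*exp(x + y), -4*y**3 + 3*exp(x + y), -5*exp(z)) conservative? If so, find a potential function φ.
Yes, F is conservative. φ = 4*x**2 - y**4 - 5*exp(z) + 3*exp(x + y)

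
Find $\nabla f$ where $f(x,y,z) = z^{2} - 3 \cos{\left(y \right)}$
(0, 3*sin(y), 2*z)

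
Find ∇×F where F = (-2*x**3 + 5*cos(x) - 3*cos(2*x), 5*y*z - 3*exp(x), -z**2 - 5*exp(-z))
(-5*y, 0, -3*exp(x))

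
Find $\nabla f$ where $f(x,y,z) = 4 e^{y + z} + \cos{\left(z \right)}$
(0, 4*exp(y + z), 4*exp(y + z) - sin(z))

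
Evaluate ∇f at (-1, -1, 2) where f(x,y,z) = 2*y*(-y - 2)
(0, 0, 0)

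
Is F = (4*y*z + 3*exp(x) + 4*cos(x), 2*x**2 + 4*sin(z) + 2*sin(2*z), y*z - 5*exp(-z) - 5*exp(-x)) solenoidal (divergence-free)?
No, ∇·F = y + 3*exp(x) - 4*sin(x) + 5*exp(-z)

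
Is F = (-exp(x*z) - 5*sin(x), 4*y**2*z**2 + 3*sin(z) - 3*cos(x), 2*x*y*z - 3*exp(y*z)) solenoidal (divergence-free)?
No, ∇·F = 2*x*y + 8*y*z**2 - 3*y*exp(y*z) - z*exp(x*z) - 5*cos(x)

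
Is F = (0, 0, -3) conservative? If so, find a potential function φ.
Yes, F is conservative. φ = -3*z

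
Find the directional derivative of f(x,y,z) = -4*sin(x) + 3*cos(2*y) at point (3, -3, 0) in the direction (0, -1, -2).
-6*sqrt(5)*sin(6)/5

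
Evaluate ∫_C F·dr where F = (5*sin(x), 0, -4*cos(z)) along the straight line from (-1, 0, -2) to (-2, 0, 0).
-4*sin(2) - 5*cos(2) + 5*cos(1)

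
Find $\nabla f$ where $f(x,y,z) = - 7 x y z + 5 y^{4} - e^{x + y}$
(-7*y*z - exp(x + y), -7*x*z + 20*y**3 - exp(x + y), -7*x*y)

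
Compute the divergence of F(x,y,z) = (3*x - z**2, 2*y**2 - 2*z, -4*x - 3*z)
4*y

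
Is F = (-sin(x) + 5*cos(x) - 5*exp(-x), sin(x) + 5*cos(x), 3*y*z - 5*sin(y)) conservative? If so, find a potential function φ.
No, ∇×F = (3*z - 5*cos(y), 0, -5*sin(x) + cos(x)) ≠ 0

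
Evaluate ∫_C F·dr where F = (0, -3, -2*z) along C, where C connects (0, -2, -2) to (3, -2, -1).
3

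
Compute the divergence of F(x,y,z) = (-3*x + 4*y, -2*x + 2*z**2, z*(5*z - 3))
10*z - 6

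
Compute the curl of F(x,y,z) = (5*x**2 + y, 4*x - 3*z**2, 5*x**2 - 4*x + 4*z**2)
(6*z, 4 - 10*x, 3)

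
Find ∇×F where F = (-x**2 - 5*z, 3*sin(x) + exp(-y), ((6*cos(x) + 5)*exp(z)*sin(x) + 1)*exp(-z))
(0, 12*sin(x)**2 - 5*cos(x) - 11, 3*cos(x))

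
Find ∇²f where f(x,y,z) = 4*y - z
0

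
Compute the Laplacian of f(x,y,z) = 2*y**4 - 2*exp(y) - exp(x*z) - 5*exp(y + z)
-x**2*exp(x*z) + 24*y**2 - z**2*exp(x*z) - 2*exp(y) - 10*exp(y + z)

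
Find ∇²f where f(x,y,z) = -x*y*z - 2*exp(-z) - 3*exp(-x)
-2*exp(-z) - 3*exp(-x)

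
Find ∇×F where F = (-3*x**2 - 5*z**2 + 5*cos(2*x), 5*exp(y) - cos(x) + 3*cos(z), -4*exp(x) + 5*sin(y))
(3*sin(z) + 5*cos(y), -10*z + 4*exp(x), sin(x))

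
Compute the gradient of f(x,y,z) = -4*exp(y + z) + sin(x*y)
(y*cos(x*y), x*cos(x*y) - 4*exp(y + z), -4*exp(y + z))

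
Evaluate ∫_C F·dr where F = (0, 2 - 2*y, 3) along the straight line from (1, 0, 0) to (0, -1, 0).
-3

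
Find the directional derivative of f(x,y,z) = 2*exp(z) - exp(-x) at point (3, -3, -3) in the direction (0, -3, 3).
sqrt(2)*exp(-3)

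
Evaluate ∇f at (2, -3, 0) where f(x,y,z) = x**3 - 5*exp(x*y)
(15*exp(-6) + 12, -10*exp(-6), 0)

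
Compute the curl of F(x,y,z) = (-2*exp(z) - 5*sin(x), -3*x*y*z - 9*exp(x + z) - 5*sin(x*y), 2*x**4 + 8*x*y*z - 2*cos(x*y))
(3*x*y + 8*x*z + 2*x*sin(x*y) + 9*exp(x + z), -8*x**3 - 8*y*z - 2*y*sin(x*y) - 2*exp(z), -3*y*z - 5*y*cos(x*y) - 9*exp(x + z))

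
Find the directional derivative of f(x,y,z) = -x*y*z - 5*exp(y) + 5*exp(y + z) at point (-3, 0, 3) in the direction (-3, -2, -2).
4*sqrt(17)*(-5*exp(3) - 2)/17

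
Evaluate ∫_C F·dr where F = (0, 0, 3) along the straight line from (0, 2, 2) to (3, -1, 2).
0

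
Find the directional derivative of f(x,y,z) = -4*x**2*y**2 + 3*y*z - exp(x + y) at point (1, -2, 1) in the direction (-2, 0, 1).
2*sqrt(5)*(1 + 29*E)*exp(-1)/5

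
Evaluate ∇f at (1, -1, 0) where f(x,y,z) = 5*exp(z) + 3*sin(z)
(0, 0, 8)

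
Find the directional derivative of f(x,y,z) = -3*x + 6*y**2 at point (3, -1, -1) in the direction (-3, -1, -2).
3*sqrt(14)/2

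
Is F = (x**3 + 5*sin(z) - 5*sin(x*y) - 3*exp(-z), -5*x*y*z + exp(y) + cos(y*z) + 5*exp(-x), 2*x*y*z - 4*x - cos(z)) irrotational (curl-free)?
No, ∇×F = (5*x*y + 2*x*z + y*sin(y*z), -2*y*z + 5*cos(z) + 4 + 3*exp(-z), 5*x*cos(x*y) - 5*y*z - 5*exp(-x))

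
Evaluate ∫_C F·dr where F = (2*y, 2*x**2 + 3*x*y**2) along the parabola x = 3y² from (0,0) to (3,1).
47/5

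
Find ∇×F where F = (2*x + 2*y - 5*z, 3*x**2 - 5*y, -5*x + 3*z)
(0, 0, 6*x - 2)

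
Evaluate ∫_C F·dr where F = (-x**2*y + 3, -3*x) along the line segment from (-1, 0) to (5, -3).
135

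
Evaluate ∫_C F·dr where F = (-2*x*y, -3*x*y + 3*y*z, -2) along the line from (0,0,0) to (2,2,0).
-40/3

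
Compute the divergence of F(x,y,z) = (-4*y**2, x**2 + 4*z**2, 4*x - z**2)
-2*z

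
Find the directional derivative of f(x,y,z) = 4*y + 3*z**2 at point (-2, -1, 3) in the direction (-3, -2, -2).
-44*sqrt(17)/17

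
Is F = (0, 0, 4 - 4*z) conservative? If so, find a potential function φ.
Yes, F is conservative. φ = 2*z*(2 - z)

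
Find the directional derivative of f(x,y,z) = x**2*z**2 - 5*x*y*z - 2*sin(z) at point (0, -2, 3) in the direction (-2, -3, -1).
sqrt(14)*(-30 + cos(3))/7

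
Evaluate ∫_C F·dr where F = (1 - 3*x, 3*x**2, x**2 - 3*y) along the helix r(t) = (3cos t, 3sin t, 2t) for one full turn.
18*pi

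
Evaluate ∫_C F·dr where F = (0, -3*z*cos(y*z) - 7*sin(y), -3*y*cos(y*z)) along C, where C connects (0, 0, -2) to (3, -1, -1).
-7 - 3*sin(1) + 7*cos(1)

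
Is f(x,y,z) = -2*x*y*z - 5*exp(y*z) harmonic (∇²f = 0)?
No, ∇²f = 5*(-y**2 - z**2)*exp(y*z)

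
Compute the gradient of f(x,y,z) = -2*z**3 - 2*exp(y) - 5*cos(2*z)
(0, -2*exp(y), -6*z**2 + 10*sin(2*z))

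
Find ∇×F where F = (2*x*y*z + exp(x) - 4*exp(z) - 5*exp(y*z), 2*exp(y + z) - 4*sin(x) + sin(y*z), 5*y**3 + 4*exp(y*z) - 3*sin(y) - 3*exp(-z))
(15*y**2 - y*cos(y*z) + 4*z*exp(y*z) - 2*exp(y + z) - 3*cos(y), 2*x*y - 5*y*exp(y*z) - 4*exp(z), -2*x*z + 5*z*exp(y*z) - 4*cos(x))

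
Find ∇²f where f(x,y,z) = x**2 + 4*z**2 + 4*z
10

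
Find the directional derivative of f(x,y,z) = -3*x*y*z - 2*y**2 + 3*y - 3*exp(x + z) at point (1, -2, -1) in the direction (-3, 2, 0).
55*sqrt(13)/13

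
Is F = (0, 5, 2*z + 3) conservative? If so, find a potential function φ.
Yes, F is conservative. φ = 5*y + z**2 + 3*z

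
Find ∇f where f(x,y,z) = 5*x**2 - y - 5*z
(10*x, -1, -5)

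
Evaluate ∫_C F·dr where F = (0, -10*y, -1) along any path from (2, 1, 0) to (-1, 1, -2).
2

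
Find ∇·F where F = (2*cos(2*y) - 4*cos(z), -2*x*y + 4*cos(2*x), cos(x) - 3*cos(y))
-2*x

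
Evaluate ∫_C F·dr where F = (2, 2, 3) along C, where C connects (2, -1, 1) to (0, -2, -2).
-15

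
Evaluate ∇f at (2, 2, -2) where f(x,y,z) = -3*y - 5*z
(0, -3, -5)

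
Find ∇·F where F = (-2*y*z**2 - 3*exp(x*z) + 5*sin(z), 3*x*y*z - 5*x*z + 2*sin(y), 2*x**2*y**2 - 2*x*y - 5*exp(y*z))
3*x*z - 5*y*exp(y*z) - 3*z*exp(x*z) + 2*cos(y)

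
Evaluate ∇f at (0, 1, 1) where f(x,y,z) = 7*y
(0, 7, 0)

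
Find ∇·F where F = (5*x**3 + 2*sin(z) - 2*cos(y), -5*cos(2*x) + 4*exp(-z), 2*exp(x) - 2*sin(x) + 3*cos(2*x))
15*x**2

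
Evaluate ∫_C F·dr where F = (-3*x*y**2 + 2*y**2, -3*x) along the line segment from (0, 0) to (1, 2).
-10/3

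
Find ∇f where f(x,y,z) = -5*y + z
(0, -5, 1)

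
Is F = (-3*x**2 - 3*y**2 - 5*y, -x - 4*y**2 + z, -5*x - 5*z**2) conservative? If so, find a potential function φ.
No, ∇×F = (-1, 5, 6*y + 4) ≠ 0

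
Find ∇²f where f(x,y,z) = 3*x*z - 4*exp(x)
-4*exp(x)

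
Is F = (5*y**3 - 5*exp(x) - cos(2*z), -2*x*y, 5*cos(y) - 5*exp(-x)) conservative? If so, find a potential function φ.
No, ∇×F = (-5*sin(y), 2*sin(2*z) - 5*exp(-x), y*(-15*y - 2)) ≠ 0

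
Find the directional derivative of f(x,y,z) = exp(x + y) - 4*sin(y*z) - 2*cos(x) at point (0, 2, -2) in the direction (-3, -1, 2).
-2*sqrt(14)*(6*cos(4) + exp(2))/7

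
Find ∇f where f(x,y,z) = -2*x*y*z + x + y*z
(-2*y*z + 1, z*(1 - 2*x), y*(1 - 2*x))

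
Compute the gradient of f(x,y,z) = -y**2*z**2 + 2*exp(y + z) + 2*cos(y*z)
(0, -2*y*z**2 - 2*z*sin(y*z) + 2*exp(y + z), -2*y**2*z - 2*y*sin(y*z) + 2*exp(y + z))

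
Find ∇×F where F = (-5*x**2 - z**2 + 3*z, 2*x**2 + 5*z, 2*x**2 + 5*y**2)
(10*y - 5, -4*x - 2*z + 3, 4*x)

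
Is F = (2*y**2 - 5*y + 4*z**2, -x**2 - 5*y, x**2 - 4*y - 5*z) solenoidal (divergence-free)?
No, ∇·F = -10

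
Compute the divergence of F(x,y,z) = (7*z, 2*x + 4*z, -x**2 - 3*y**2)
0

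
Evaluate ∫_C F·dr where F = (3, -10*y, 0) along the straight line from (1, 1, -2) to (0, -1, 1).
-3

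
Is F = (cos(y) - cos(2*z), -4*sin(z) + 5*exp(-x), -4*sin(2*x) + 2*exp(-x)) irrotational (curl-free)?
No, ∇×F = (4*cos(z), 2*sin(2*z) + 8*cos(2*x) + 2*exp(-x), sin(y) - 5*exp(-x))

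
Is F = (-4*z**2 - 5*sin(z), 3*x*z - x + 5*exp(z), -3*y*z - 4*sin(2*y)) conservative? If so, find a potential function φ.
No, ∇×F = (-3*x - 3*z - 5*exp(z) - 8*cos(2*y), -8*z - 5*cos(z), 3*z - 1) ≠ 0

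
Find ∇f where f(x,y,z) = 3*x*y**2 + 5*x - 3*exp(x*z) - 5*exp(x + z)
(3*y**2 - 3*z*exp(x*z) - 5*exp(x + z) + 5, 6*x*y, -3*x*exp(x*z) - 5*exp(x + z))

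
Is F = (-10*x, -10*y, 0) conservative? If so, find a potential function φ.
Yes, F is conservative. φ = -5*x**2 - 5*y**2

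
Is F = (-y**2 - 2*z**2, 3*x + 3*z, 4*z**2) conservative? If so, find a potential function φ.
No, ∇×F = (-3, -4*z, 2*y + 3) ≠ 0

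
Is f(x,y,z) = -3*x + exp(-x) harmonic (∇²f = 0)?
No, ∇²f = exp(-x)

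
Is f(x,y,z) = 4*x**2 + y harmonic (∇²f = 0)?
No, ∇²f = 8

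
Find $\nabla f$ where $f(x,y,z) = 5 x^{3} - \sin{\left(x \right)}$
(15*x**2 - cos(x), 0, 0)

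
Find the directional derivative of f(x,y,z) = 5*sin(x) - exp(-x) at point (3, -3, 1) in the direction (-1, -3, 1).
-sqrt(11)*(5*exp(3)*cos(3) + 1)*exp(-3)/11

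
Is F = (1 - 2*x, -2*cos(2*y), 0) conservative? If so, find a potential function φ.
Yes, F is conservative. φ = -x**2 + x - sin(2*y)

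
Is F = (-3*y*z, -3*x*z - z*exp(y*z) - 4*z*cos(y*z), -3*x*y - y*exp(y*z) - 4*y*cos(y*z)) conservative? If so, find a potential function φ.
Yes, F is conservative. φ = -3*x*y*z - exp(y*z) - 4*sin(y*z)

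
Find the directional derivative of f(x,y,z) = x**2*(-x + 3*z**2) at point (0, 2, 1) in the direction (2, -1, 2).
0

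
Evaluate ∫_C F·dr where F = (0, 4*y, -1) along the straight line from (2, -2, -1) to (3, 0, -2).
-7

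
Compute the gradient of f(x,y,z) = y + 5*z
(0, 1, 5)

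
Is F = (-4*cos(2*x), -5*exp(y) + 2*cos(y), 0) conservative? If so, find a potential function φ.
Yes, F is conservative. φ = -5*exp(y) - 2*sin(2*x) + 2*sin(y)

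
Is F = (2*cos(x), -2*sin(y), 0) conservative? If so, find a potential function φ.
Yes, F is conservative. φ = 2*sin(x) + 2*cos(y)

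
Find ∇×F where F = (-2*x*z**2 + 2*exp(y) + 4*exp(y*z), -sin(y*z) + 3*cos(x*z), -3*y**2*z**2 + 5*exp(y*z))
(3*x*sin(x*z) - 6*y*z**2 + y*cos(y*z) + 5*z*exp(y*z), -4*x*z + 4*y*exp(y*z), -4*z*exp(y*z) - 3*z*sin(x*z) - 2*exp(y))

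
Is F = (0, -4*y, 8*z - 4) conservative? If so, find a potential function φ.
Yes, F is conservative. φ = -2*y**2 + 4*z**2 - 4*z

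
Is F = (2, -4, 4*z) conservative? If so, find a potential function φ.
Yes, F is conservative. φ = 2*x - 4*y + 2*z**2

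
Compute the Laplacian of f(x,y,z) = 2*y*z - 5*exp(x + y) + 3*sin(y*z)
-3*y**2*sin(y*z) - 3*z**2*sin(y*z) - 10*exp(x + y)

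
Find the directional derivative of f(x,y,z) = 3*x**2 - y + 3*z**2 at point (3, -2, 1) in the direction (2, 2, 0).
17*sqrt(2)/2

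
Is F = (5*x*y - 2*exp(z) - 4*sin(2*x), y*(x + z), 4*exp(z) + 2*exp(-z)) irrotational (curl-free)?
No, ∇×F = (-y, -2*exp(z), -5*x + y)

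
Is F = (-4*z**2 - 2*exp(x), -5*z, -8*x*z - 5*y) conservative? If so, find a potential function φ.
Yes, F is conservative. φ = -4*x*z**2 - 5*y*z - 2*exp(x)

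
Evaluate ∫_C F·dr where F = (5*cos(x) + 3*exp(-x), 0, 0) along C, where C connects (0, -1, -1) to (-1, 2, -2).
-3*E - 5*sin(1) + 3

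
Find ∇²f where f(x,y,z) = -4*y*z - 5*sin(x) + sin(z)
5*sin(x) - sin(z)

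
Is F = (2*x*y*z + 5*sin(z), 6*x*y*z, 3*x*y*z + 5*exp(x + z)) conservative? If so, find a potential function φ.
No, ∇×F = (3*x*(-2*y + z), 2*x*y - 3*y*z - 5*exp(x + z) + 5*cos(z), 2*z*(-x + 3*y)) ≠ 0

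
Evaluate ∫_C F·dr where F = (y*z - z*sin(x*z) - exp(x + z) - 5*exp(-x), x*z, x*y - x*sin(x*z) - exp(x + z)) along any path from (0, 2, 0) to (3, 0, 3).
-exp(6) - 5 + cos(9) + 5*exp(-3)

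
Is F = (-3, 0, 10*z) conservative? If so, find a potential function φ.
Yes, F is conservative. φ = -3*x + 5*z**2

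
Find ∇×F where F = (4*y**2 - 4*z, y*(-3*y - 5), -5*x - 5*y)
(-5, 1, -8*y)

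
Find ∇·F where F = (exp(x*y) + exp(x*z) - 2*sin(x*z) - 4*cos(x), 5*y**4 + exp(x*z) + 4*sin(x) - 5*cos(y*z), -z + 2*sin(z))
20*y**3 + y*exp(x*y) + z*exp(x*z) + 5*z*sin(y*z) - 2*z*cos(x*z) + 4*sin(x) + 2*cos(z) - 1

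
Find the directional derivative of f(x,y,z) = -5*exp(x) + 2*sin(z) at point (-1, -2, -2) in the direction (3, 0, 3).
sqrt(2)*(-5/2 + E*cos(2))*exp(-1)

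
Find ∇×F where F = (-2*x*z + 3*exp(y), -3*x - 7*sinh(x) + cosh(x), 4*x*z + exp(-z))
(0, -2*x - 4*z, -3*exp(y) + sinh(x) - 7*cosh(x) - 3)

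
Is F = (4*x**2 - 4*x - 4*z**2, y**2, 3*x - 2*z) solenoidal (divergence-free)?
No, ∇·F = 8*x + 2*y - 6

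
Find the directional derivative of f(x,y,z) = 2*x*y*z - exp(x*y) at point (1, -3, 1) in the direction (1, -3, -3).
6*sqrt(19)*(1 + exp(3))*exp(-3)/19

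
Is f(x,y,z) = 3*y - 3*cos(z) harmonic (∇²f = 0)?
No, ∇²f = 3*cos(z)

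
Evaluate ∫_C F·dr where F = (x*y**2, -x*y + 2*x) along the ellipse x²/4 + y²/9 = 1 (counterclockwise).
12*pi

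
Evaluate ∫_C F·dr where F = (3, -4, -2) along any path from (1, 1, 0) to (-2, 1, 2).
-13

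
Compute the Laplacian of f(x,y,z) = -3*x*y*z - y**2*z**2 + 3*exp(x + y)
-2*y**2 - 2*z**2 + 6*exp(x + y)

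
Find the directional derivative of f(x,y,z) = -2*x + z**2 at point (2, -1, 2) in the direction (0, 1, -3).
-6*sqrt(10)/5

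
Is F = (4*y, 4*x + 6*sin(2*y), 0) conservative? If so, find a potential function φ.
Yes, F is conservative. φ = 4*x*y - 3*cos(2*y)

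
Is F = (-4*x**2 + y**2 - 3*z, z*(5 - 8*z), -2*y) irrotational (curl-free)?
No, ∇×F = (16*z - 7, -3, -2*y)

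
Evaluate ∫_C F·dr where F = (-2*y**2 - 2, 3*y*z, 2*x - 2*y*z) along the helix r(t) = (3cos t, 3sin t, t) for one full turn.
-3*pi/2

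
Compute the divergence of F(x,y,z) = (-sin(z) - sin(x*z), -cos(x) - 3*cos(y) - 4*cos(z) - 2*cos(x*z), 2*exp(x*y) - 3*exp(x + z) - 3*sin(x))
-z*cos(x*z) - 3*exp(x + z) + 3*sin(y)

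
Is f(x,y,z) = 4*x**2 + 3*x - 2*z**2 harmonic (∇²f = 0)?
No, ∇²f = 4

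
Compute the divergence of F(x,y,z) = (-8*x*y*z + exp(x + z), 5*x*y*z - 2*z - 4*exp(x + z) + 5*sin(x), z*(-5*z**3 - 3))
5*x*z - 8*y*z - 20*z**3 + exp(x + z) - 3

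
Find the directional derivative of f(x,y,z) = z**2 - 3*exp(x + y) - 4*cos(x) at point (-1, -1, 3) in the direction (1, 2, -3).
-sqrt(14)*(9 + 4*exp(2)*sin(1) + 18*exp(2))*exp(-2)/14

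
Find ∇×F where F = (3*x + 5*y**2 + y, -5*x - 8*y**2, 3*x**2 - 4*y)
(-4, -6*x, -10*y - 6)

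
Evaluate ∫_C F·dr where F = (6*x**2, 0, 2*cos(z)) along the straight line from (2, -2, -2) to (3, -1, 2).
4*sin(2) + 38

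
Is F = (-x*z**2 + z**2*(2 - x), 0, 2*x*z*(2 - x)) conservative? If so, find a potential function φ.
Yes, F is conservative. φ = x*z**2*(2 - x)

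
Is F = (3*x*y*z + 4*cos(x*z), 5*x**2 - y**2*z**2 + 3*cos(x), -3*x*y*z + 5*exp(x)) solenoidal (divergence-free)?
No, ∇·F = -3*x*y - 2*y*z**2 + 3*y*z - 4*z*sin(x*z)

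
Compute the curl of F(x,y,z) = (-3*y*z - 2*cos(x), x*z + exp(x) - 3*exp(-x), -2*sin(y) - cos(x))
(-x - 2*cos(y), -3*y - sin(x), 4*z + exp(x) + 3*exp(-x))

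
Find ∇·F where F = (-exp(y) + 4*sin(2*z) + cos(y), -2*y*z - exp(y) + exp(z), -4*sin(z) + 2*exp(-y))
-2*z - exp(y) - 4*cos(z)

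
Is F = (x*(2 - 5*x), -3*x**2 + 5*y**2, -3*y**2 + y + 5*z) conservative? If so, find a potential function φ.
No, ∇×F = (1 - 6*y, 0, -6*x) ≠ 0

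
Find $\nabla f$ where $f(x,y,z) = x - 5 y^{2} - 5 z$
(1, -10*y, -5)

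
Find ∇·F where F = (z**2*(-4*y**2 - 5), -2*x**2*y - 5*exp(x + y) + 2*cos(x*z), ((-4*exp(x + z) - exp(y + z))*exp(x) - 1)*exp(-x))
-2*x**2 - 5*exp(x + y) - 4*exp(x + z) - exp(y + z)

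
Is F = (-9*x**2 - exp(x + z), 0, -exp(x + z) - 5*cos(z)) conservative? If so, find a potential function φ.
Yes, F is conservative. φ = -3*x**3 - exp(x + z) - 5*sin(z)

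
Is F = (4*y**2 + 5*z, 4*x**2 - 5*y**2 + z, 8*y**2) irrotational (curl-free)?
No, ∇×F = (16*y - 1, 5, 8*x - 8*y)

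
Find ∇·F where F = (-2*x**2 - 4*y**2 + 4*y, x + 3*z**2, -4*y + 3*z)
3 - 4*x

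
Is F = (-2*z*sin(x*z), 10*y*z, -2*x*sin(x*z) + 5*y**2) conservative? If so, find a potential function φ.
Yes, F is conservative. φ = 5*y**2*z + 2*cos(x*z)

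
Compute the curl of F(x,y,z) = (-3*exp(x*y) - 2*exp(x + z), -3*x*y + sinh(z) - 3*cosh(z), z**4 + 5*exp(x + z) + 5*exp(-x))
(3*sinh(z) - cosh(z), (5 - 7*exp(2*x + z))*exp(-x), 3*x*exp(x*y) - 3*y)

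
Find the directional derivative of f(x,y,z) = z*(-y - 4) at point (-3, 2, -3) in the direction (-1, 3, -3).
27*sqrt(19)/19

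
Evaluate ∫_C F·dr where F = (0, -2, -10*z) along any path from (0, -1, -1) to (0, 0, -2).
-17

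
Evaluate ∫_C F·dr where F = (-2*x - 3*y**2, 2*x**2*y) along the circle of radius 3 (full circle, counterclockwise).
0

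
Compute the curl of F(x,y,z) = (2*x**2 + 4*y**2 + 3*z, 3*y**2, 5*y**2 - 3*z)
(10*y, 3, -8*y)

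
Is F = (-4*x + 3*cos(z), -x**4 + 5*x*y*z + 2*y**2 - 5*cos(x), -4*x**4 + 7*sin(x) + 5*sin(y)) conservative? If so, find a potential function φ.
No, ∇×F = (-5*x*y + 5*cos(y), 16*x**3 - 3*sin(z) - 7*cos(x), -4*x**3 + 5*y*z + 5*sin(x)) ≠ 0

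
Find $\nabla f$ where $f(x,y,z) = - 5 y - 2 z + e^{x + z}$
(exp(x + z), -5, exp(x + z) - 2)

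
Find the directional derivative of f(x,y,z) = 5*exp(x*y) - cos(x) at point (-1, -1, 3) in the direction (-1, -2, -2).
sin(1)/3 + 5*E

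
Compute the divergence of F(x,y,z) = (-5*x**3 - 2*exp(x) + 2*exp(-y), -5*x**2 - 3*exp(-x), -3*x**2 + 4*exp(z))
-15*x**2 - 2*exp(x) + 4*exp(z)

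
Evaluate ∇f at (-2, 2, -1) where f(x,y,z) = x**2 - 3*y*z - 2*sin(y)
(-4, 3 - 2*cos(2), -6)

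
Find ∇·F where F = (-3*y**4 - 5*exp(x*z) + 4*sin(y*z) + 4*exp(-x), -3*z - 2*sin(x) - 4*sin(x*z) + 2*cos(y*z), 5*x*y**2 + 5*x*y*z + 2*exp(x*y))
5*x*y - 5*z*exp(x*z) - 2*z*sin(y*z) - 4*exp(-x)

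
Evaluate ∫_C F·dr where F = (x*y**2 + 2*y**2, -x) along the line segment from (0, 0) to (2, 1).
4/3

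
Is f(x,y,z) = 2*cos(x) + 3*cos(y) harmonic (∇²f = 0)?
No, ∇²f = -2*cos(x) - 3*cos(y)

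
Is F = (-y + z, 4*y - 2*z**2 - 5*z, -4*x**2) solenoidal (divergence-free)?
No, ∇·F = 4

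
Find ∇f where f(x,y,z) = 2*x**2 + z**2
(4*x, 0, 2*z)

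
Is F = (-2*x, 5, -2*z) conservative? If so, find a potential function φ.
Yes, F is conservative. φ = -x**2 + 5*y - z**2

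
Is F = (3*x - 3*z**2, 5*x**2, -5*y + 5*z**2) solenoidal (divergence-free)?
No, ∇·F = 10*z + 3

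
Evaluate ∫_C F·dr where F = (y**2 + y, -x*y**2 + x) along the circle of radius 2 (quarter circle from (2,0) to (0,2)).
-16/3 - pi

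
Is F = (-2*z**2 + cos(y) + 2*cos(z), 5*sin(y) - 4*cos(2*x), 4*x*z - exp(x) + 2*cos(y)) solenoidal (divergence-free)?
No, ∇·F = 4*x + 5*cos(y)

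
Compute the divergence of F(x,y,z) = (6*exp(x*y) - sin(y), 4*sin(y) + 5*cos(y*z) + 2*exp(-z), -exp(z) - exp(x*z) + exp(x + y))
-x*exp(x*z) + 6*y*exp(x*y) - 5*z*sin(y*z) - exp(z) + 4*cos(y)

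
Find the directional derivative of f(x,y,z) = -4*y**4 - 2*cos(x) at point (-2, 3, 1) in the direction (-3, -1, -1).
6*sqrt(11)*(sin(2) + 72)/11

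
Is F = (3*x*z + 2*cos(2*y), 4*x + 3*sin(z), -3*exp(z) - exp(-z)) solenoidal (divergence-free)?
No, ∇·F = 3*z - 3*exp(z) + exp(-z)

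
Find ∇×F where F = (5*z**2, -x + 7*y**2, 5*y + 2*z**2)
(5, 10*z, -1)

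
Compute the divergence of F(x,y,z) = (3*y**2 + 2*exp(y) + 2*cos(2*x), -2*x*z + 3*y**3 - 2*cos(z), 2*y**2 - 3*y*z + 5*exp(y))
9*y**2 - 3*y - 4*sin(2*x)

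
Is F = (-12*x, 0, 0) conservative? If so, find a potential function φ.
Yes, F is conservative. φ = -6*x**2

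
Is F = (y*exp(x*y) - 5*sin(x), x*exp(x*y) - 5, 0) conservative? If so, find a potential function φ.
Yes, F is conservative. φ = -5*y + exp(x*y) + 5*cos(x)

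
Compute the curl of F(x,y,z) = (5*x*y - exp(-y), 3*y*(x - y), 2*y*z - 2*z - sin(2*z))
(2*z, 0, -5*x + 3*y - exp(-y))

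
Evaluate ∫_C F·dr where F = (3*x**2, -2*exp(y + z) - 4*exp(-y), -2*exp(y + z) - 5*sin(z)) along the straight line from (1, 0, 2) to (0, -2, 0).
-2*exp(-2) - 5*cos(2) + 6*exp(2)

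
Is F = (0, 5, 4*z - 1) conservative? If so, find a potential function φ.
Yes, F is conservative. φ = 5*y + 2*z**2 - z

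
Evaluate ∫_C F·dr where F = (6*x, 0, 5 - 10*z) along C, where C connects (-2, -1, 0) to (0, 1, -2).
-42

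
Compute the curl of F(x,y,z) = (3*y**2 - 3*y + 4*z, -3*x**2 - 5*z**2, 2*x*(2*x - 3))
(10*z, 10 - 8*x, -6*x - 6*y + 3)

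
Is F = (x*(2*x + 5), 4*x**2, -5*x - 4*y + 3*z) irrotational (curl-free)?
No, ∇×F = (-4, 5, 8*x)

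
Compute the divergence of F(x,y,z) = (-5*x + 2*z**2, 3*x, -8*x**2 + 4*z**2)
8*z - 5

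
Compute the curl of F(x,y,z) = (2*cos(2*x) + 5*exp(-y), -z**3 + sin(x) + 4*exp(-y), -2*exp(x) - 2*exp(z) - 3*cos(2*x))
(3*z**2, 2*exp(x) - 6*sin(2*x), cos(x) + 5*exp(-y))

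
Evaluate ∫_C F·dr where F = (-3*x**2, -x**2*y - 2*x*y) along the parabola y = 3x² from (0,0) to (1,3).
-56/5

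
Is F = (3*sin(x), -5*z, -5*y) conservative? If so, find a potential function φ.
Yes, F is conservative. φ = -5*y*z - 3*cos(x)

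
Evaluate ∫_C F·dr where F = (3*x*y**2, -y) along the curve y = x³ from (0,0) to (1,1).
-1/8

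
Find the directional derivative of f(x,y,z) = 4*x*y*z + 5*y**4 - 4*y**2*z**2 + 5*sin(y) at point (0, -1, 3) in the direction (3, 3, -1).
3*sqrt(19)*(5*cos(1) + 48)/19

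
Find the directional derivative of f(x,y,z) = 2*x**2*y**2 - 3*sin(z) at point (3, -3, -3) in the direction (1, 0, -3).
9*sqrt(10)*(cos(3) + 12)/10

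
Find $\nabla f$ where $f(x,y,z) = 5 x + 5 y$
(5, 5, 0)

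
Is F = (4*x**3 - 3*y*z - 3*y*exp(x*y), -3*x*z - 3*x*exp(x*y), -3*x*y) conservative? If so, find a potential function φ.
Yes, F is conservative. φ = x**4 - 3*x*y*z - 3*exp(x*y)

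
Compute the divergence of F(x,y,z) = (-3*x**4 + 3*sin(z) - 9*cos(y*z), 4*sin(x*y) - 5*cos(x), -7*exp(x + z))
-12*x**3 + 4*x*cos(x*y) - 7*exp(x + z)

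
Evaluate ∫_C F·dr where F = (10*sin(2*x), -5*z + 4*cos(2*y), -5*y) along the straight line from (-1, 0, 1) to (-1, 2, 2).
-20 + 2*sin(4)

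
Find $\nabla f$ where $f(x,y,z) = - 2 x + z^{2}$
(-2, 0, 2*z)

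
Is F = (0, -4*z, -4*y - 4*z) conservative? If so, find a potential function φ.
Yes, F is conservative. φ = 2*z*(-2*y - z)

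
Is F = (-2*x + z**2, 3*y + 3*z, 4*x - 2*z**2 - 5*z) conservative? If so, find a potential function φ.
No, ∇×F = (-3, 2*z - 4, 0) ≠ 0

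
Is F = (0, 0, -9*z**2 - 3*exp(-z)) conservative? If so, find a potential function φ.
Yes, F is conservative. φ = -3*z**3 + 3*exp(-z)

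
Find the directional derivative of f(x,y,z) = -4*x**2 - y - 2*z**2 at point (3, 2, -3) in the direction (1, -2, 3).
sqrt(14)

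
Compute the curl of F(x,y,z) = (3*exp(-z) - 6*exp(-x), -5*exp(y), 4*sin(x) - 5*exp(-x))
(0, -4*cos(x) - 3*exp(-z) - 5*exp(-x), 0)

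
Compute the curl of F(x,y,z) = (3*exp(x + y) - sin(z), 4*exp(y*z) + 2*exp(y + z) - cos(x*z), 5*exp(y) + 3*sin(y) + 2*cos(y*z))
(-x*sin(x*z) - 4*y*exp(y*z) - 2*z*sin(y*z) + 5*exp(y) - 2*exp(y + z) + 3*cos(y), -cos(z), z*sin(x*z) - 3*exp(x + y))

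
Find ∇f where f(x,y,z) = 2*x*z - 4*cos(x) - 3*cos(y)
(2*z + 4*sin(x), 3*sin(y), 2*x)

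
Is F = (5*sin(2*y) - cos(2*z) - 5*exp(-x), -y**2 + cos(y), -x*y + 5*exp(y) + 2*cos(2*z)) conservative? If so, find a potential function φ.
No, ∇×F = (-x + 5*exp(y), y + 2*sin(2*z), -10*cos(2*y)) ≠ 0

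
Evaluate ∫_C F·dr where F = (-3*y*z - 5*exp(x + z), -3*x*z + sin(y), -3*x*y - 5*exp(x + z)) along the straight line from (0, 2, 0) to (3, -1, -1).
-5*exp(2) - 4 - cos(1) + cos(2)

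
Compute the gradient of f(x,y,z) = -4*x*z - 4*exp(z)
(-4*z, 0, -4*x - 4*exp(z))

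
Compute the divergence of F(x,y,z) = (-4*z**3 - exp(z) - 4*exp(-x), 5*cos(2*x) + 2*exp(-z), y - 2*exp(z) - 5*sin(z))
-2*exp(z) - 5*cos(z) + 4*exp(-x)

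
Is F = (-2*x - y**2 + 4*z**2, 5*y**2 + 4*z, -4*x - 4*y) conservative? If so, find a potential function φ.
No, ∇×F = (-8, 8*z + 4, 2*y) ≠ 0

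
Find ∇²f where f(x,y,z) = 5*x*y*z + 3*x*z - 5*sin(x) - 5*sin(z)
5*sin(x) + 5*sin(z)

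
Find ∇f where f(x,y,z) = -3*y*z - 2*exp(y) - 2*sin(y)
(0, -3*z - 2*exp(y) - 2*cos(y), -3*y)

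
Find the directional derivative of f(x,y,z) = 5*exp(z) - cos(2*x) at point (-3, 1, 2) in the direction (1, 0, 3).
sqrt(10)*(-2*sin(6) + 15*exp(2))/10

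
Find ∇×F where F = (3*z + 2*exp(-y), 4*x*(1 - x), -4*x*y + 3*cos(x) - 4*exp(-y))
(-4*x + 4*exp(-y), 4*y + 3*sin(x) + 3, -8*x + 4 + 2*exp(-y))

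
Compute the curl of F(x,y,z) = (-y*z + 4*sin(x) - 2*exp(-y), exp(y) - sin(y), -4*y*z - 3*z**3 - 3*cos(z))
(-4*z, -y, z - 2*exp(-y))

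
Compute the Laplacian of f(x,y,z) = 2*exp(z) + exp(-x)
2*exp(z) + exp(-x)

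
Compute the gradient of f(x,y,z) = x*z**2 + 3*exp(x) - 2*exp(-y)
(z**2 + 3*exp(x), 2*exp(-y), 2*x*z)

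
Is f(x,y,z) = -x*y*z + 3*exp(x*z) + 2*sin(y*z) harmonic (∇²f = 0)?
No, ∇²f = 3*x**2*exp(x*z) - 2*y**2*sin(y*z) + 3*z**2*exp(x*z) - 2*z**2*sin(y*z)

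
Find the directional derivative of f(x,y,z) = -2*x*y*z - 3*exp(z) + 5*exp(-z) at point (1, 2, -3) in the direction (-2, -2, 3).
3*sqrt(17)*(-5*exp(6) - 16*exp(3) - 3)*exp(-3)/17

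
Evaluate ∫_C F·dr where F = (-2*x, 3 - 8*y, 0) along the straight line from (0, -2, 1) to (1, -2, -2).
-1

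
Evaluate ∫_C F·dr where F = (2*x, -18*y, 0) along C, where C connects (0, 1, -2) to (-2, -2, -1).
-23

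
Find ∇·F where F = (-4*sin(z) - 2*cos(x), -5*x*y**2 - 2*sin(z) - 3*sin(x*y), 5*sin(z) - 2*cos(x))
-10*x*y - 3*x*cos(x*y) + 2*sin(x) + 5*cos(z)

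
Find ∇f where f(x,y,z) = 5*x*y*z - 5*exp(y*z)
(5*y*z, 5*z*(x - exp(y*z)), 5*y*(x - exp(y*z)))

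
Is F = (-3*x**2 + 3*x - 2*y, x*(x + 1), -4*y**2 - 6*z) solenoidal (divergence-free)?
No, ∇·F = -6*x - 3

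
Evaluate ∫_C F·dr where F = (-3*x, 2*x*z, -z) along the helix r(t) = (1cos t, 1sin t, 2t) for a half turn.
-pi**2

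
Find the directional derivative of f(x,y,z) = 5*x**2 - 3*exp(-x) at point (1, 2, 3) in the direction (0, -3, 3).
0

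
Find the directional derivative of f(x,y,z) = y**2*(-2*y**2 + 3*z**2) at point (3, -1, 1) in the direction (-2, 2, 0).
sqrt(2)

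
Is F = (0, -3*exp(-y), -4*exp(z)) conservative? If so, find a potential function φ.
Yes, F is conservative. φ = -4*exp(z) + 3*exp(-y)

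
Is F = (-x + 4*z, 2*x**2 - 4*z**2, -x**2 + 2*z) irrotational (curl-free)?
No, ∇×F = (8*z, 2*x + 4, 4*x)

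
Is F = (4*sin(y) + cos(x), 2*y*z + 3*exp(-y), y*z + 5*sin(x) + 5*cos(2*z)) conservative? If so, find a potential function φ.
No, ∇×F = (-2*y + z, -5*cos(x), -4*cos(y)) ≠ 0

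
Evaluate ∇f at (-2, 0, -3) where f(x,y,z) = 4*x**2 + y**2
(-16, 0, 0)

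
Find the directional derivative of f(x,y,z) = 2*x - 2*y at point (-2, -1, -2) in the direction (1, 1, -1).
0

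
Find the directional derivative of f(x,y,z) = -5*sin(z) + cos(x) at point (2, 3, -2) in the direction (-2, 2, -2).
sqrt(3)*(5*cos(2) + sin(2))/3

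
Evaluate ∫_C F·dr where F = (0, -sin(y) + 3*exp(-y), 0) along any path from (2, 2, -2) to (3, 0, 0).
-2 + 3*exp(-2) - cos(2)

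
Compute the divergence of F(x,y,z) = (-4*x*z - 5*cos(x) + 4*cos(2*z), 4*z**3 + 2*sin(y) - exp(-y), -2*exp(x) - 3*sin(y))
-4*z + 5*sin(x) + 2*cos(y) + exp(-y)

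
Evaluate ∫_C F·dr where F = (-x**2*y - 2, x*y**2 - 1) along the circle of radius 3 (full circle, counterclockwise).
81*pi/2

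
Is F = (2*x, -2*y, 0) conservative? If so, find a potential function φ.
Yes, F is conservative. φ = x**2 - y**2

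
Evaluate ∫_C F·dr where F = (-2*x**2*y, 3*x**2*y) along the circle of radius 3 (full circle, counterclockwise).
81*pi/2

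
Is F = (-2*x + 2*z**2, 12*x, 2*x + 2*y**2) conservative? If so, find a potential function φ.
No, ∇×F = (4*y, 4*z - 2, 12) ≠ 0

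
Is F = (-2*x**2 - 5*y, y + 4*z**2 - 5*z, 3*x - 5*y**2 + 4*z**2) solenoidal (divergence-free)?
No, ∇·F = -4*x + 8*z + 1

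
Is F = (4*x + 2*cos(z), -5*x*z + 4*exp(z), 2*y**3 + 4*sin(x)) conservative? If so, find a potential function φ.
No, ∇×F = (5*x + 6*y**2 - 4*exp(z), -2*sin(z) - 4*cos(x), -5*z) ≠ 0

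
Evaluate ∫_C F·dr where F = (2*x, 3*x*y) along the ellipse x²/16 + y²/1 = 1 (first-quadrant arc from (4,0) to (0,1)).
-12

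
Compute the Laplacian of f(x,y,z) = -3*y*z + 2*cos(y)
-2*cos(y)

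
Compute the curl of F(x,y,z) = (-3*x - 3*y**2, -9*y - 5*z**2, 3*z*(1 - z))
(10*z, 0, 6*y)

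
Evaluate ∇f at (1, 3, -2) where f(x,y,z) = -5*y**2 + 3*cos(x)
(-3*sin(1), -30, 0)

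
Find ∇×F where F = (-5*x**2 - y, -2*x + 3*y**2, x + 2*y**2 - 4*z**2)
(4*y, -1, -1)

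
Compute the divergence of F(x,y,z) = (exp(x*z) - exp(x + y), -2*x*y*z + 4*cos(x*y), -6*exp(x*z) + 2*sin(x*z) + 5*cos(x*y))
-2*x*z - 6*x*exp(x*z) - 4*x*sin(x*y) + 2*x*cos(x*z) + z*exp(x*z) - exp(x + y)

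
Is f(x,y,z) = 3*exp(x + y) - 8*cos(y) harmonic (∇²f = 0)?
No, ∇²f = 6*exp(x + y) + 8*cos(y)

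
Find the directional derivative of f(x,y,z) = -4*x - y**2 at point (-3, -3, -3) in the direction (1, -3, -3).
-22*sqrt(19)/19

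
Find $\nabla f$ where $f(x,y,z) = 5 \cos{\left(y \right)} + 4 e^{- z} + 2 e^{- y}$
(0, -5*sin(y) - 2*exp(-y), -4*exp(-z))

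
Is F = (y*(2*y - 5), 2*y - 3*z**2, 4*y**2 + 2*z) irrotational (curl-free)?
No, ∇×F = (8*y + 6*z, 0, 5 - 4*y)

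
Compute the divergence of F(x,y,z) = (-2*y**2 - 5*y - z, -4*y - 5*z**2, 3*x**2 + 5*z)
1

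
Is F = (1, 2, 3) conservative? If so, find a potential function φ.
Yes, F is conservative. φ = x + 2*y + 3*z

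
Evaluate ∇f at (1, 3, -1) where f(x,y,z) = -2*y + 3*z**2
(0, -2, -6)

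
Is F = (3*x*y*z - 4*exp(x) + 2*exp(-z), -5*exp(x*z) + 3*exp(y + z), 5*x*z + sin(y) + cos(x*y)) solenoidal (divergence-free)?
No, ∇·F = 5*x + 3*y*z - 4*exp(x) + 3*exp(y + z)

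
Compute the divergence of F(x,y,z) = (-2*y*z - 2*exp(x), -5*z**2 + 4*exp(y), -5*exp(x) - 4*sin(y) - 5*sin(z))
-2*exp(x) + 4*exp(y) - 5*cos(z)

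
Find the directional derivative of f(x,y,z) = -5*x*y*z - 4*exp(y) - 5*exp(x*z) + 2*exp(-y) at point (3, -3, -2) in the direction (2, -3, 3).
sqrt(22)*(-15*exp(6) - 25 + 12*exp(3) + 6*exp(9))*exp(-6)/22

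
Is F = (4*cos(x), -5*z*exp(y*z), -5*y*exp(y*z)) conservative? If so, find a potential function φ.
Yes, F is conservative. φ = -5*exp(y*z) + 4*sin(x)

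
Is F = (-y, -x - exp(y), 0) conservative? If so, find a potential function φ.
Yes, F is conservative. φ = -x*y - exp(y)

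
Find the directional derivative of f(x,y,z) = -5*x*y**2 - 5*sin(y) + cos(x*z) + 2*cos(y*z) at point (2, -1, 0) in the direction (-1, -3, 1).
sqrt(11)*(-5 + 15*cos(1)/11)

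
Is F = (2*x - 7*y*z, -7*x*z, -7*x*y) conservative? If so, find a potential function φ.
Yes, F is conservative. φ = x*(x - 7*y*z)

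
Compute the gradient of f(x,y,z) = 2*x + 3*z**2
(2, 0, 6*z)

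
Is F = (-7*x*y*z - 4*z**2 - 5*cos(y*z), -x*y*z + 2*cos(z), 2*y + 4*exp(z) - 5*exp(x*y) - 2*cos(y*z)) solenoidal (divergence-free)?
No, ∇·F = -x*z - 7*y*z + 2*y*sin(y*z) + 4*exp(z)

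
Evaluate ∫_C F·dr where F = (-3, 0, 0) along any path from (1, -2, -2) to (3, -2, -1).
-6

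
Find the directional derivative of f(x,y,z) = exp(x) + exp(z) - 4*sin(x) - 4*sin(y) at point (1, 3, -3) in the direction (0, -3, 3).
sqrt(2)*(4*exp(3)*cos(3) + 1)*exp(-3)/2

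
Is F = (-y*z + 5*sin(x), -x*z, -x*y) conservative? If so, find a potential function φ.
Yes, F is conservative. φ = -x*y*z - 5*cos(x)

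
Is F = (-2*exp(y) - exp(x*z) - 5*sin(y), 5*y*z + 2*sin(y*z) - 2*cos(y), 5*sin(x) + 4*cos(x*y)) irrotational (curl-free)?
No, ∇×F = (-4*x*sin(x*y) - 2*y*cos(y*z) - 5*y, -x*exp(x*z) + 4*y*sin(x*y) - 5*cos(x), 2*exp(y) + 5*cos(y))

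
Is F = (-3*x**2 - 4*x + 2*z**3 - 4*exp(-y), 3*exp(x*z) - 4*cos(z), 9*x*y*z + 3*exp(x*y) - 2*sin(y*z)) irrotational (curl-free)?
No, ∇×F = (9*x*z + 3*x*exp(x*y) - 3*x*exp(x*z) - 2*z*cos(y*z) - 4*sin(z), -9*y*z - 3*y*exp(x*y) + 6*z**2, 3*z*exp(x*z) - 4*exp(-y))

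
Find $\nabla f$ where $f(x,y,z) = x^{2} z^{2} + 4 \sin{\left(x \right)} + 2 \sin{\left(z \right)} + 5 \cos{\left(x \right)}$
(2*x*z**2 - 5*sin(x) + 4*cos(x), 0, 2*x**2*z + 2*cos(z))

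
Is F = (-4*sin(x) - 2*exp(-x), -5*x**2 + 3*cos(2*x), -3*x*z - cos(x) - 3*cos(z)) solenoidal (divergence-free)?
No, ∇·F = -3*x + 3*sin(z) - 4*cos(x) + 2*exp(-x)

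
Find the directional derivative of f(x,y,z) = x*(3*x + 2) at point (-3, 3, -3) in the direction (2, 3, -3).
-16*sqrt(22)/11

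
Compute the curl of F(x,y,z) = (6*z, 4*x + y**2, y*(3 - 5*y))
(3 - 10*y, 6, 4)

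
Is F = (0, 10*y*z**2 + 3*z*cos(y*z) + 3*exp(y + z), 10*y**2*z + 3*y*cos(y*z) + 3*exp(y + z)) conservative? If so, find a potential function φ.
Yes, F is conservative. φ = 5*y**2*z**2 + 3*exp(y + z) + 3*sin(y*z)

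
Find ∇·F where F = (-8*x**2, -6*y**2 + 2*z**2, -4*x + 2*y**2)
-16*x - 12*y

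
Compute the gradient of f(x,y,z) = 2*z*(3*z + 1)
(0, 0, 12*z + 2)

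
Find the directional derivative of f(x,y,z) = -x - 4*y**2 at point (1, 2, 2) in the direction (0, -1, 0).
16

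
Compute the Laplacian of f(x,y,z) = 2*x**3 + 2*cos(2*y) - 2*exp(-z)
12*x - 8*cos(2*y) - 2*exp(-z)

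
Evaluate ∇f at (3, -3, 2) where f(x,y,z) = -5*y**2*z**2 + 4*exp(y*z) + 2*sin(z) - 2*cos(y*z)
(0, 8*exp(-6) - 4*sin(6) + 120, -180 + 6*sin(6) + 2*cos(2) - 12*exp(-6))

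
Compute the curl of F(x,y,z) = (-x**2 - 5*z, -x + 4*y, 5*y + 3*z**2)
(5, -5, -1)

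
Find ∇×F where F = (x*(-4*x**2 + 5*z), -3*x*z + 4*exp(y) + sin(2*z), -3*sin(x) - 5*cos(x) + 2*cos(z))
(3*x - 2*cos(2*z), 5*x - 5*sin(x) + 3*cos(x), -3*z)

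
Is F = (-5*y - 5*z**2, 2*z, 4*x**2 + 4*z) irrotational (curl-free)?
No, ∇×F = (-2, -8*x - 10*z, 5)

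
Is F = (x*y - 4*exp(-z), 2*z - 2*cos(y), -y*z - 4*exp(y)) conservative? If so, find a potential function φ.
No, ∇×F = (-z - 4*exp(y) - 2, 4*exp(-z), -x) ≠ 0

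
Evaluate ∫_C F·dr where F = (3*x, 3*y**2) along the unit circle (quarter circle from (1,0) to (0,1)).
-1/2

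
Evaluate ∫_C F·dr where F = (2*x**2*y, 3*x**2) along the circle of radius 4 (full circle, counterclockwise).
-128*pi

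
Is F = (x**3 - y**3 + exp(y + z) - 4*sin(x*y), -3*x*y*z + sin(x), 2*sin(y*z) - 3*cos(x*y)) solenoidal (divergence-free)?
No, ∇·F = 3*x**2 - 3*x*z - 4*y*cos(x*y) + 2*y*cos(y*z)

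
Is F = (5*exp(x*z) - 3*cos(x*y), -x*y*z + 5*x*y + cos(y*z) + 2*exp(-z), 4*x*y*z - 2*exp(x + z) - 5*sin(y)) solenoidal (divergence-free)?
No, ∇·F = 4*x*y - x*z + 5*x + 3*y*sin(x*y) + 5*z*exp(x*z) - z*sin(y*z) - 2*exp(x + z)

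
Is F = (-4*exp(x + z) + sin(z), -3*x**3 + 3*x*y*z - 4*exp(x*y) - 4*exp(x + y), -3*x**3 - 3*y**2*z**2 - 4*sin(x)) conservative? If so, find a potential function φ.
No, ∇×F = (3*y*(-x - 2*z**2), 9*x**2 - 4*exp(x + z) + 4*cos(x) + cos(z), -9*x**2 + 3*y*z - 4*y*exp(x*y) - 4*exp(x + y)) ≠ 0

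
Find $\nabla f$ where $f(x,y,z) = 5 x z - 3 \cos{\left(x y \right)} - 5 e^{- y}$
(3*y*sin(x*y) + 5*z, 3*x*sin(x*y) + 5*exp(-y), 5*x)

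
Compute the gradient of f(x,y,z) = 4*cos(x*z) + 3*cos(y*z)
(-4*z*sin(x*z), -3*z*sin(y*z), -4*x*sin(x*z) - 3*y*sin(y*z))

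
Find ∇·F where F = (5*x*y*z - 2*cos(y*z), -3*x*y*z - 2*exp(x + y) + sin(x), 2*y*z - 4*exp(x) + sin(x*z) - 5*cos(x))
-3*x*z + x*cos(x*z) + 5*y*z + 2*y - 2*exp(x + y)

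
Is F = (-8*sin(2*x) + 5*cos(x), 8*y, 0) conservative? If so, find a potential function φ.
Yes, F is conservative. φ = 4*y**2 + 5*sin(x) + 4*cos(2*x)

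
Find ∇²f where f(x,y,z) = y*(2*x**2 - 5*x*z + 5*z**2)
14*y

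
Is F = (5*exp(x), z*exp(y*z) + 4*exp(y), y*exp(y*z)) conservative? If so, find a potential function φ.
Yes, F is conservative. φ = 5*exp(x) + 4*exp(y) + exp(y*z)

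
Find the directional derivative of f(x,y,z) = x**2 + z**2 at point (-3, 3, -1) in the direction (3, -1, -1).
-16*sqrt(11)/11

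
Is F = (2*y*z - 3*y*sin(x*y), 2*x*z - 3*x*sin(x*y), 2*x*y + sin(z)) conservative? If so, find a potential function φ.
Yes, F is conservative. φ = 2*x*y*z - cos(z) + 3*cos(x*y)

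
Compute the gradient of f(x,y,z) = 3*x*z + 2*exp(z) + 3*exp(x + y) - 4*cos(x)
(3*z + 3*exp(x + y) + 4*sin(x), 3*exp(x + y), 3*x + 2*exp(z))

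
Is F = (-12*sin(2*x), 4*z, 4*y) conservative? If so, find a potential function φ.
Yes, F is conservative. φ = 4*y*z + 6*cos(2*x)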